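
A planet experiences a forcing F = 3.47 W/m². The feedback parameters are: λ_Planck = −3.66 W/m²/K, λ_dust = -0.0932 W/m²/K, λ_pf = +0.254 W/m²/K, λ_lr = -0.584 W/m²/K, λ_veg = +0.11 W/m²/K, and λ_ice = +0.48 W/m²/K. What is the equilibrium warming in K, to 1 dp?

1.0 K

Net feedback parameter λ = (−3.66) + (-0.0932) + (+0.254) + (-0.584) + (+0.11) + (+0.48) = -3.4932 W/m²/K.
ΔT = −F/λ = −3.47/(-3.4932) = 1.0 K.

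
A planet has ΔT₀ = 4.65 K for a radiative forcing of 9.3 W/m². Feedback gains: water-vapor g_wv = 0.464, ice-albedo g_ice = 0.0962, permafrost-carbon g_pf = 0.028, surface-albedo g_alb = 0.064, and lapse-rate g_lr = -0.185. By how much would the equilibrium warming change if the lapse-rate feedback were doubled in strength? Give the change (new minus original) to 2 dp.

-2.25 K

Original: g = 0.4672, ΔT = 4.65/(1−0.4672) = 8.7275 K.
With doubled lapse-rate: g' = 0.2822, ΔT' = 4.65/(1−0.2822) = 6.4781 K.
Change = 6.4781 − 8.7275 = -2.25 K.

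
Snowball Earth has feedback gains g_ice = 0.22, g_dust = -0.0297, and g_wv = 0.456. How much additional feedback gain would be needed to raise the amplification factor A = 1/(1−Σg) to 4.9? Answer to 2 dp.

0.15

Current total gain = 0.6463.
Target gain for A = 4.9: g* = 1 − 1/4.9 = 0.7959.
Additional gain needed = 0.7959 − 0.6463 = 0.15.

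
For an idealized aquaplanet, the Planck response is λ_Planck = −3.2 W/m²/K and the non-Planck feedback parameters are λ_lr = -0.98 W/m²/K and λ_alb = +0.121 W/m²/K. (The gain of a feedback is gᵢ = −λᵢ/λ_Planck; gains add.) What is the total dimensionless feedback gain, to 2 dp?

-0.27

Convert to gains: g_lr = -0.98/3.2 = -0.3062; g_alb = 0.121/3.2 = 0.03781.
Total gain g = -0.26839.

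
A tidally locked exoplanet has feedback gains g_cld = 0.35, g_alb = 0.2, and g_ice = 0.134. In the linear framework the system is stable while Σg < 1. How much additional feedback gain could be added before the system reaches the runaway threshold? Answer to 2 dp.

0.32

Current total gain = 0.35 + 0.2 + 0.134 = 0.684.
Margin to runaway = 1 − 0.684 = 0.32.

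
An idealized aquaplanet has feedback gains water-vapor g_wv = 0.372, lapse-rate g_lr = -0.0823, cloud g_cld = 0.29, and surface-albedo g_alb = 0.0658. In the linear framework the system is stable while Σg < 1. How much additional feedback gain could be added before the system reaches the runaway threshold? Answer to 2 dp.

Current total gain = 0.372 − 0.0823 + 0.29 + 0.0658 = 0.6455.
Margin to runaway = 1 − 0.6455 = 0.35.

0.35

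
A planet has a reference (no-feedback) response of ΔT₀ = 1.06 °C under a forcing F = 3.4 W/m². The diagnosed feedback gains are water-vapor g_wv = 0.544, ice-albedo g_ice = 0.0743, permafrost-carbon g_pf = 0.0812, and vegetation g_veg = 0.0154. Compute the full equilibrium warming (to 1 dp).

Total gain g = 0.544 + 0.0743 + 0.0812 + 0.0154 = 0.7149.
Amplification A = 1/(1 − 0.7149) = 3.508.
ΔT = 1.06 × 3.508 = 3.7 °C.

3.7 °C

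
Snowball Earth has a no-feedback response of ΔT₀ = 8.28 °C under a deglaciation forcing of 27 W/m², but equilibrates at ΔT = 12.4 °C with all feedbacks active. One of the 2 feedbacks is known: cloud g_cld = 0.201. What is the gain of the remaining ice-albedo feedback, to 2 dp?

Amplification A = ΔT/ΔT₀ = 12.4/8.28 = 1.498.
Total gain g = 1 − 1/A = 1 − 1/1.498 = 0.3324.
The known gain is 0.201.
g_ice = 0.3324 − 0.201 = 0.13.

0.13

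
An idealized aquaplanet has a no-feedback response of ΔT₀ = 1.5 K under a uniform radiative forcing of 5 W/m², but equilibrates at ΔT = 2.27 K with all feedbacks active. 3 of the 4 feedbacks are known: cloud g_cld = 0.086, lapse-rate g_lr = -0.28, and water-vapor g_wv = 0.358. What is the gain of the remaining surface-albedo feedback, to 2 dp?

0.18

Amplification A = ΔT/ΔT₀ = 2.27/1.5 = 1.513.
Total gain g = 1 − 1/A = 1 − 1/1.513 = 0.3391.
Known gains sum to 0.086 − 0.28 + 0.358 = 0.164.
g_alb = 0.3391 − 0.164 = 0.18.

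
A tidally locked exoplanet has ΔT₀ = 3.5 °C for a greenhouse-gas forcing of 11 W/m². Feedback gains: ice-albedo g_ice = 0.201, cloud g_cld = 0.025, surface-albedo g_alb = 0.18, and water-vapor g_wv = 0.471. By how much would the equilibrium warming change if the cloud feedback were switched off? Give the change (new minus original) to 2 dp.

-4.81 °C

Original: g = 0.877, ΔT = 3.5/(1−0.877) = 28.4553 °C.
Without cloud: g' = 0.852, ΔT' = 3.5/(1−0.852) = 23.6486 °C.
Change = 23.6486 − 28.4553 = -4.81 °C.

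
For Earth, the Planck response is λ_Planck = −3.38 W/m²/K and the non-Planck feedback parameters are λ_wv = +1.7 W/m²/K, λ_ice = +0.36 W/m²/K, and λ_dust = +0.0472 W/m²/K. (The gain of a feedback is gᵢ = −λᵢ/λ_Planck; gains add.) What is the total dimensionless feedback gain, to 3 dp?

Convert to gains: g_wv = 1.7/3.38 = 0.503; g_ice = 0.36/3.38 = 0.1065; g_dust = 0.0472/3.38 = 0.01396.
Total gain g = 0.62346.

0.623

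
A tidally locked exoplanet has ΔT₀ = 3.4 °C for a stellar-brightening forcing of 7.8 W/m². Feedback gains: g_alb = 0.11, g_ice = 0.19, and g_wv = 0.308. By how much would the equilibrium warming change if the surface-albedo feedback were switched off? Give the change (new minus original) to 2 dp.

-1.90 °C

Original: g = 0.608, ΔT = 3.4/(1−0.608) = 8.6735 °C.
Without surface-albedo: g' = 0.498, ΔT' = 3.4/(1−0.498) = 6.7729 °C.
Change = 6.7729 − 8.6735 = -1.90 °C.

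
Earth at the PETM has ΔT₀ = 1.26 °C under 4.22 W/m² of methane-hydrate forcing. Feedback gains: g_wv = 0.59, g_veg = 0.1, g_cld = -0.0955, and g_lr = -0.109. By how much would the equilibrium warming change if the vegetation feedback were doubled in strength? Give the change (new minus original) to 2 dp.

Original: g = 0.4855, ΔT = 1.26/(1−0.4855) = 2.4490 °C.
With doubled vegetation: g' = 0.5855, ΔT' = 1.26/(1−0.5855) = 3.0398 °C.
Change = 3.0398 − 2.4490 = 0.59 °C.

0.59 °C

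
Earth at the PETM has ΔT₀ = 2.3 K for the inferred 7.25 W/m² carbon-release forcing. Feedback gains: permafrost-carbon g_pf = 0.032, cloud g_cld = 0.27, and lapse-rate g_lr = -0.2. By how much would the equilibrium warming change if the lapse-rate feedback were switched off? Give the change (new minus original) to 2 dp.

0.73 K

Original: g = 0.102, ΔT = 2.3/(1−0.102) = 2.5612 K.
Without lapse-rate: g' = 0.302, ΔT' = 2.3/(1−0.302) = 3.2951 K.
Change = 3.2951 − 2.5612 = 0.73 K.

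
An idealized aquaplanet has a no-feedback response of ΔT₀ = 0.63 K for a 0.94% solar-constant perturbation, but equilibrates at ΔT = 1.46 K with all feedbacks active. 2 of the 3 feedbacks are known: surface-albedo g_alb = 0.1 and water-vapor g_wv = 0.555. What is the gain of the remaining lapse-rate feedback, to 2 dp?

Amplification A = ΔT/ΔT₀ = 1.46/0.63 = 2.317.
Total gain g = 1 − 1/A = 1 − 1/2.317 = 0.5684.
Known gains sum to 0.1 + 0.555 = 0.655.
g_lr = 0.5684 − 0.655 = -0.09.

-0.09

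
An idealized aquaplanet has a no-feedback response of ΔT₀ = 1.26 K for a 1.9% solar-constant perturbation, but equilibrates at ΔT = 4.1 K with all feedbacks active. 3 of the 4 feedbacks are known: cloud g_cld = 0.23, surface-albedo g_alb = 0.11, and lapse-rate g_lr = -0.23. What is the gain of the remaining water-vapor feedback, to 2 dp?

Amplification A = ΔT/ΔT₀ = 4.1/1.26 = 3.254.
Total gain g = 1 − 1/A = 1 − 1/3.254 = 0.6927.
Known gains sum to 0.23 + 0.11 − 0.23 = 0.11.
g_wv = 0.6927 − 0.11 = 0.58.

0.58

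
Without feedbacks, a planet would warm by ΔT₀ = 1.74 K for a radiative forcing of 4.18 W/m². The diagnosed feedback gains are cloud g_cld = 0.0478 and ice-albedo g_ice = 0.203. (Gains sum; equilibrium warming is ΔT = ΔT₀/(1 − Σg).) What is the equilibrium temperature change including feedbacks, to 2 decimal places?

2.32 K

Total gain g = 0.0478 + 0.203 = 0.2508.
Amplification A = 1/(1 − 0.2508) = 1.335.
ΔT = 1.74 × 1.335 = 2.32 K.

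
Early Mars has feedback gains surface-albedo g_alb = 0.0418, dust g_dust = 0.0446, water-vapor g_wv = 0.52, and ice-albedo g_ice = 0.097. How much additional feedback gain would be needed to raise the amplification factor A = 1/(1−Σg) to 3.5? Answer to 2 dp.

0.01

Current total gain = 0.7034.
Target gain for A = 3.5: g* = 1 − 1/3.5 = 0.7143.
Additional gain needed = 0.7143 − 0.7034 = 0.01.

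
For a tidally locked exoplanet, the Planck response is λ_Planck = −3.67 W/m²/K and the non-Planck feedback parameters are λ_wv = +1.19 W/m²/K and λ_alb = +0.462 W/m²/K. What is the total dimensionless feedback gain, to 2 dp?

0.45

Convert to gains: g_wv = 1.19/3.67 = 0.3243; g_alb = 0.462/3.67 = 0.1259.
Total gain g = 0.4502.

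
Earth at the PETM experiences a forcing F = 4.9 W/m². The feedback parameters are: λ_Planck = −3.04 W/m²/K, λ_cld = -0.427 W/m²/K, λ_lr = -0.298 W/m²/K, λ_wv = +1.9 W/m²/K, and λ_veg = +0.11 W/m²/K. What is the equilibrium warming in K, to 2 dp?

Net feedback parameter λ = (−3.04) + (-0.427) + (-0.298) + (+1.9) + (+0.11) = -1.755 W/m²/K.
ΔT = −F/λ = −4.9/(-1.755) = 2.79 K.

2.79 K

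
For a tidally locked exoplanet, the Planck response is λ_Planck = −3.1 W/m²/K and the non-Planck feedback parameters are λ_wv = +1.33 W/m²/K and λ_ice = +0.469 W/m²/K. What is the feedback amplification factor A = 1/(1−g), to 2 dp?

2.38

Convert to gains: g_wv = 1.33/3.1 = 0.429; g_ice = 0.469/3.1 = 0.1513.
Total gain g = 0.5803.
A = 1/(1 − 0.5803) = 2.38.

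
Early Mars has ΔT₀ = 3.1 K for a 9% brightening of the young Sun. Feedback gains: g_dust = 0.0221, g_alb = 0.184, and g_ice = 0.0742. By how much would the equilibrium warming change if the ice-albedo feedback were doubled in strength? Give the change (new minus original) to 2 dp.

0.50 K

Original: g = 0.2803, ΔT = 3.1/(1−0.2803) = 4.3074 K.
With doubled ice-albedo: g' = 0.3545, ΔT' = 3.1/(1−0.3545) = 4.8025 K.
Change = 4.8025 − 4.3074 = 0.50 K.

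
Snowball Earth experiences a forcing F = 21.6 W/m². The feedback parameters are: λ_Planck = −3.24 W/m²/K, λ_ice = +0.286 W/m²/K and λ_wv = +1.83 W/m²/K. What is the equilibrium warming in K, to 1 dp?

19.2 K

Net feedback parameter λ = (−3.24) + (+0.286) + (+1.83) = -1.124 W/m²/K.
ΔT = −F/λ = −21.6/(-1.124) = 19.2 K.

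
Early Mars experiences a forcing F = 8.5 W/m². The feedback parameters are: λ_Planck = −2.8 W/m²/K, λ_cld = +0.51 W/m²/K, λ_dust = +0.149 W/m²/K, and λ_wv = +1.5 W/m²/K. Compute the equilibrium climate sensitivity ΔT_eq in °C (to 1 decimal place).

13.3 °C

Net feedback parameter λ = (−2.8) + (+0.51) + (+0.149) + (+1.5) = -0.641 W/m²/K.
ΔT = −F/λ = −8.5/(-0.641) = 13.3 °C.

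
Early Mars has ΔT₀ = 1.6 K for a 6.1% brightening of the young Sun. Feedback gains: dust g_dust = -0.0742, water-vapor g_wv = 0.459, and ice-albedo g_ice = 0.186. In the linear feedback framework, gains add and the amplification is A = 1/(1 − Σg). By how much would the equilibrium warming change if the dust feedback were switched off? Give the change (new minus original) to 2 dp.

0.78 K

Original: g = 0.5708, ΔT = 1.6/(1−0.5708) = 3.7279 K.
Without dust: g' = 0.645, ΔT' = 1.6/(1−0.645) = 4.5070 K.
Change = 4.5070 − 3.7279 = 0.78 K.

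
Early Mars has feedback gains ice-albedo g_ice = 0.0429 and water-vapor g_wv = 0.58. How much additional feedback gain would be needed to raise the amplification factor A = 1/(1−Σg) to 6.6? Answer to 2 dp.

0.23

Current total gain = 0.6229.
Target gain for A = 6.6: g* = 1 − 1/6.6 = 0.8485.
Additional gain needed = 0.8485 − 0.6229 = 0.23.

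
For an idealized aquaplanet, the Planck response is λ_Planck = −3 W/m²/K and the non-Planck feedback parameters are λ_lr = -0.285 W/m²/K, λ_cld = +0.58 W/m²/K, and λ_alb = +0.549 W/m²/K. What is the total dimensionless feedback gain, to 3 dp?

0.281

Convert to gains: g_lr = -0.285/3 = -0.095; g_cld = 0.58/3 = 0.1933; g_alb = 0.549/3 = 0.183.
Total gain g = 0.2813.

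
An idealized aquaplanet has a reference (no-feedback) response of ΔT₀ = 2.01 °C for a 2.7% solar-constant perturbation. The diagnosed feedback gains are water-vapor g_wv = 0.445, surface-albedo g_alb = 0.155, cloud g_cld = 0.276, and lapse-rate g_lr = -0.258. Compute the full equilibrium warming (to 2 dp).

5.26 °C

Total gain g = 0.445 + 0.155 + 0.276 − 0.258 = 0.618.
Amplification A = 1/(1 − 0.618) = 2.618.
ΔT = 2.01 × 2.618 = 5.26 °C.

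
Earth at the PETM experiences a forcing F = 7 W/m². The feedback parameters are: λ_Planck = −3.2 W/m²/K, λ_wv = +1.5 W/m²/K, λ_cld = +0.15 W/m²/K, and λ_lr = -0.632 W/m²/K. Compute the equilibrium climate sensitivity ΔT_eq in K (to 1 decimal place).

Net feedback parameter λ = (−3.2) + (+1.5) + (+0.15) + (-0.632) = -2.182 W/m²/K.
ΔT = −F/λ = −7/(-2.182) = 3.2 K.

3.2 K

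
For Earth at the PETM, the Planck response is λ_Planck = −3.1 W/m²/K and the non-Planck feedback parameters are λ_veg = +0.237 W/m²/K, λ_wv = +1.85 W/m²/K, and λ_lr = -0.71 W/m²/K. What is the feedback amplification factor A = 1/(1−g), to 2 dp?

Convert to gains: g_veg = 0.237/3.1 = 0.07645; g_wv = 1.85/3.1 = 0.5968; g_lr = -0.71/3.1 = -0.229.
Total gain g = 0.44425.
A = 1/(1 − 0.44425) = 1.80.

1.80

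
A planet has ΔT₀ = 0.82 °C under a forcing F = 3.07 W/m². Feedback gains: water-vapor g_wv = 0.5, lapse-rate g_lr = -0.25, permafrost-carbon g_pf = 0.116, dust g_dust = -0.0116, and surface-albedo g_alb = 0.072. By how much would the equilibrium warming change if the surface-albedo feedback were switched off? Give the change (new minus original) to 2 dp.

Original: g = 0.4264, ΔT = 0.82/(1−0.4264) = 1.4296 °C.
Without surface-albedo: g' = 0.3544, ΔT' = 0.82/(1−0.3544) = 1.2701 °C.
Change = 1.2701 − 1.4296 = -0.16 °C.

-0.16 °C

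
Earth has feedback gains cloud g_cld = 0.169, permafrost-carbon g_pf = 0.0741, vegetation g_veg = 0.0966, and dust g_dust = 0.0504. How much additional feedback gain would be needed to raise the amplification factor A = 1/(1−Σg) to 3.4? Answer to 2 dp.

0.32

Current total gain = 0.3901.
Target gain for A = 3.4: g* = 1 − 1/3.4 = 0.7059.
Additional gain needed = 0.7059 − 0.3901 = 0.32.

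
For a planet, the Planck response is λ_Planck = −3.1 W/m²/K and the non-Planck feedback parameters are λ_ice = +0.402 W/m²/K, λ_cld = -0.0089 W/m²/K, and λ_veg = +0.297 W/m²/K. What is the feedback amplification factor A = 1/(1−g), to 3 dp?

Convert to gains: g_ice = 0.402/3.1 = 0.1297; g_cld = -0.0089/3.1 = -0.002871; g_veg = 0.297/3.1 = 0.09581.
Total gain g = 0.222639.
A = 1/(1 − 0.222639) = 1.286.

1.286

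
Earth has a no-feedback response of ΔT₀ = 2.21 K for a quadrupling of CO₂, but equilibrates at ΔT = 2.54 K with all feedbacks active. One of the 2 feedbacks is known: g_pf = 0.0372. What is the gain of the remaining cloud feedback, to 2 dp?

0.09

Amplification A = ΔT/ΔT₀ = 2.54/2.21 = 1.149.
Total gain g = 1 − 1/A = 1 − 1/1.149 = 0.1297.
The known gain is 0.0372.
g_cld = 0.1297 − 0.0372 = 0.09.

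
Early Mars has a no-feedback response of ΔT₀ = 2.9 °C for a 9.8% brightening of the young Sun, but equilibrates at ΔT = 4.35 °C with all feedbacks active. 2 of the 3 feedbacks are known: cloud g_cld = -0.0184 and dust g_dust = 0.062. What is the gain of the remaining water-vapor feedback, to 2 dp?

Amplification A = ΔT/ΔT₀ = 4.35/2.9 = 1.5.
Total gain g = 1 − 1/A = 1 − 1/1.5 = 0.3333.
Known gains sum to -0.0184 + 0.062 = 0.0436.
g_wv = 0.3333 − 0.0436 = 0.29.

0.29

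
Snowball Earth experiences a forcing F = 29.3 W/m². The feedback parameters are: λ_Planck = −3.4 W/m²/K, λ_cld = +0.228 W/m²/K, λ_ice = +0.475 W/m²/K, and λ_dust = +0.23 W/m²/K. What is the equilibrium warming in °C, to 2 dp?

11.88 °C

Net feedback parameter λ = (−3.4) + (+0.228) + (+0.475) + (+0.23) = -2.467 W/m²/K.
ΔT = −F/λ = −29.3/(-2.467) = 11.88 °C.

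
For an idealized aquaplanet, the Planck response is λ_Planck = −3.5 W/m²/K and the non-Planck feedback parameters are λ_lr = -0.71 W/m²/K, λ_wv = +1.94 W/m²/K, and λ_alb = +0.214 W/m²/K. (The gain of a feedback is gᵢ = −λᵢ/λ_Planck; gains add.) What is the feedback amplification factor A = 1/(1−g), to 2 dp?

Convert to gains: g_lr = -0.71/3.5 = -0.2029; g_wv = 1.94/3.5 = 0.5543; g_alb = 0.214/3.5 = 0.06114.
Total gain g = 0.41254.
A = 1/(1 − 0.41254) = 1.70.

1.70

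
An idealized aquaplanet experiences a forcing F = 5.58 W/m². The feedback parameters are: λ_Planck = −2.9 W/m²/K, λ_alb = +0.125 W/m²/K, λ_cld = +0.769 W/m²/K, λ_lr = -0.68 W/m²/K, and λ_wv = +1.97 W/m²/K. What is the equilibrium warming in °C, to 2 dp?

Net feedback parameter λ = (−2.9) + (+0.125) + (+0.769) + (-0.68) + (+1.97) = -0.716 W/m²/K.
ΔT = −F/λ = −5.58/(-0.716) = 7.79 °C.

7.79 °C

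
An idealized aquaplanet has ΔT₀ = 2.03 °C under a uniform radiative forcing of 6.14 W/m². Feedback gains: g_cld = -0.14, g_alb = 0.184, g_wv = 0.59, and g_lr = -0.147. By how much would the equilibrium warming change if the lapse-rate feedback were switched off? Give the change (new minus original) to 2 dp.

Original: g = 0.487, ΔT = 2.03/(1−0.487) = 3.9571 °C.
Without lapse-rate: g' = 0.634, ΔT' = 2.03/(1−0.634) = 5.5464 °C.
Change = 5.5464 − 3.9571 = 1.59 °C.

1.59 °C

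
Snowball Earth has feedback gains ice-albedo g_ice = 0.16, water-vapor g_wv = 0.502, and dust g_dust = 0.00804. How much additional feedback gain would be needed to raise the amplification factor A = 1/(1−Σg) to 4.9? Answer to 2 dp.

0.13

Current total gain = 0.67004.
Target gain for A = 4.9: g* = 1 − 1/4.9 = 0.7959.
Additional gain needed = 0.7959 − 0.67004 = 0.13.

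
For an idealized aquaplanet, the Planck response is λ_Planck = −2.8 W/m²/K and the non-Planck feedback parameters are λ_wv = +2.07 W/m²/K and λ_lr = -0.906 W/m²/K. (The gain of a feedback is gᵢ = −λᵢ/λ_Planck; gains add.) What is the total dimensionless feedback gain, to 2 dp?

0.42

Convert to gains: g_wv = 2.07/2.8 = 0.7393; g_lr = -0.906/2.8 = -0.3236.
Total gain g = 0.4157.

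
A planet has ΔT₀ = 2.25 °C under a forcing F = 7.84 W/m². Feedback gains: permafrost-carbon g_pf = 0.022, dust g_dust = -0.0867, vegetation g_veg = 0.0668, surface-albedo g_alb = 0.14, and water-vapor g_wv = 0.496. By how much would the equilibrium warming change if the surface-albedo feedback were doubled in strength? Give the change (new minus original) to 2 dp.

Original: g = 0.6381, ΔT = 2.25/(1−0.6381) = 6.2172 °C.
With doubled surface-albedo: g' = 0.7781, ΔT' = 2.25/(1−0.7781) = 10.1397 °C.
Change = 10.1397 − 6.2172 = 3.92 °C.

3.92 °C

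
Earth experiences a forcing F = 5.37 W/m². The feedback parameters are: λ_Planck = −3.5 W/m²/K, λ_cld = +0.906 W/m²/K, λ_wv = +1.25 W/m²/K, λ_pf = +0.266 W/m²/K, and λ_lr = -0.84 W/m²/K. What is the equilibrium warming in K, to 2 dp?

Net feedback parameter λ = (−3.5) + (+0.906) + (+1.25) + (+0.266) + (-0.84) = -1.918 W/m²/K.
ΔT = −F/λ = −5.37/(-1.918) = 2.80 K.

2.80 K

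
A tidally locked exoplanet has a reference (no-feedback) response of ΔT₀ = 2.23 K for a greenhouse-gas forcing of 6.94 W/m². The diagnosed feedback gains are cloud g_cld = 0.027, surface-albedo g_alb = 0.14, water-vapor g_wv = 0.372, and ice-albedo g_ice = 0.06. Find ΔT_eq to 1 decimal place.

Total gain g = 0.027 + 0.14 + 0.372 + 0.06 = 0.599.
Amplification A = 1/(1 − 0.599) = 2.494.
ΔT = 2.23 × 2.494 = 5.6 K.

5.6 K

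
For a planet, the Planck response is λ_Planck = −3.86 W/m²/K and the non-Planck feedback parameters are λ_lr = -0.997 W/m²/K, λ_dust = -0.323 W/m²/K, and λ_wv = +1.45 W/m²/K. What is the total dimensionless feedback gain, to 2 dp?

0.03

Convert to gains: g_lr = -0.997/3.86 = -0.2583; g_dust = -0.323/3.86 = -0.08368; g_wv = 1.45/3.86 = 0.3756.
Total gain g = 0.03362.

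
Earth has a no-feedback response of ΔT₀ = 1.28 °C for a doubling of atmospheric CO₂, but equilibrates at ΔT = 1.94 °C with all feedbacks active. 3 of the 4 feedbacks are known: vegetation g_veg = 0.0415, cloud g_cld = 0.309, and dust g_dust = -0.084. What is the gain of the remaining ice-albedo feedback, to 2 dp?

Amplification A = ΔT/ΔT₀ = 1.94/1.28 = 1.516.
Total gain g = 1 − 1/A = 1 − 1/1.516 = 0.3404.
Known gains sum to 0.0415 + 0.309 − 0.084 = 0.2665.
g_ice = 0.3404 − 0.2665 = 0.07.

0.07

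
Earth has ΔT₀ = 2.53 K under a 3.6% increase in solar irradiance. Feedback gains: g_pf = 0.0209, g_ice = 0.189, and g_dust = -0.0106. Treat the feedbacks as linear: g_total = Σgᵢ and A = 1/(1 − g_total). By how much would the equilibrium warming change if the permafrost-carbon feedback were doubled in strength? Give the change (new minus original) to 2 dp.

0.08 K

Original: g = 0.1993, ΔT = 2.53/(1−0.1993) = 3.1597 K.
With doubled permafrost-carbon: g' = 0.2202, ΔT' = 2.53/(1−0.2202) = 3.2444 K.
Change = 3.2444 − 3.1597 = 0.08 K.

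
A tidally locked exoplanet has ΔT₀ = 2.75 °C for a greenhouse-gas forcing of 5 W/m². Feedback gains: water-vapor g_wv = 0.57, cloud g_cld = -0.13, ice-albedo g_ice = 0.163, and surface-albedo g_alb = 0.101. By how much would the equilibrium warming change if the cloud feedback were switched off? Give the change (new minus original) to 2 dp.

7.28 °C

Original: g = 0.704, ΔT = 2.75/(1−0.704) = 9.2905 °C.
Without cloud: g' = 0.834, ΔT' = 2.75/(1−0.834) = 16.5663 °C.
Change = 16.5663 − 9.2905 = 7.28 °C.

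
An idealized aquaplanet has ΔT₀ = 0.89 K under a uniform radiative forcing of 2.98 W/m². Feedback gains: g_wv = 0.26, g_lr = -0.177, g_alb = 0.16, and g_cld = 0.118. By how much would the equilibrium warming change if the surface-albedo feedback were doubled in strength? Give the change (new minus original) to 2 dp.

Original: g = 0.361, ΔT = 0.89/(1−0.361) = 1.3928 K.
With doubled surface-albedo: g' = 0.521, ΔT' = 0.89/(1−0.521) = 1.8580 K.
Change = 1.8580 − 1.3928 = 0.47 K.

0.47 K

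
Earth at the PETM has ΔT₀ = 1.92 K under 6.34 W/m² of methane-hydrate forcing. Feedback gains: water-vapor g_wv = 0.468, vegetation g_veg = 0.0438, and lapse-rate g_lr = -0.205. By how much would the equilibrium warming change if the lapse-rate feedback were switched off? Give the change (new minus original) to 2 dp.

Original: g = 0.3068, ΔT = 1.92/(1−0.3068) = 2.7698 K.
Without lapse-rate: g' = 0.5118, ΔT' = 1.92/(1−0.5118) = 3.9328 K.
Change = 3.9328 − 2.7698 = 1.16 K.

1.16 K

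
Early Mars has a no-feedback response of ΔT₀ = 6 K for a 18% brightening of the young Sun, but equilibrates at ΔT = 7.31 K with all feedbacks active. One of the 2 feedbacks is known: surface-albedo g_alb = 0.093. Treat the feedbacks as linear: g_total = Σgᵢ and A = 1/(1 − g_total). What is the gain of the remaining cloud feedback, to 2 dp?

Amplification A = ΔT/ΔT₀ = 7.31/6 = 1.218.
Total gain g = 1 − 1/A = 1 − 1/1.218 = 0.179.
The known gain is 0.093.
g_cld = 0.179 − 0.093 = 0.09.

0.09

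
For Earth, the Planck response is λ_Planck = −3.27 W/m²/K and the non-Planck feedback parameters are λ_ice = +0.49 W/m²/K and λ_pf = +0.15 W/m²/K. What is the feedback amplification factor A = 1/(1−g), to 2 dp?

Convert to gains: g_ice = 0.49/3.27 = 0.1498; g_pf = 0.15/3.27 = 0.04587.
Total gain g = 0.19567.
A = 1/(1 − 0.19567) = 1.24.

1.24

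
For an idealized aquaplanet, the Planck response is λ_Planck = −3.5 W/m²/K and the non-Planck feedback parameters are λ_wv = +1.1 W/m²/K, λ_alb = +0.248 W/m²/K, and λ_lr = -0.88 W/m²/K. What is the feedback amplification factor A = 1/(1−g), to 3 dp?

Convert to gains: g_wv = 1.1/3.5 = 0.3143; g_alb = 0.248/3.5 = 0.07086; g_lr = -0.88/3.5 = -0.2514.
Total gain g = 0.13376.
A = 1/(1 − 0.13376) = 1.154.

1.154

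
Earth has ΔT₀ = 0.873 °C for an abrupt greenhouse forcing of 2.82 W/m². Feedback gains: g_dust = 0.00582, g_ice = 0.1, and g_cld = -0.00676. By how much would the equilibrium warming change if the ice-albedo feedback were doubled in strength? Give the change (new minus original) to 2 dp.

0.12 °C

Original: g = 0.09906, ΔT = 0.873/(1−0.09906) = 0.9690 °C.
With doubled ice-albedo: g' = 0.19906, ΔT' = 0.873/(1−0.19906) = 1.0900 °C.
Change = 1.0900 − 0.9690 = 0.12 °C.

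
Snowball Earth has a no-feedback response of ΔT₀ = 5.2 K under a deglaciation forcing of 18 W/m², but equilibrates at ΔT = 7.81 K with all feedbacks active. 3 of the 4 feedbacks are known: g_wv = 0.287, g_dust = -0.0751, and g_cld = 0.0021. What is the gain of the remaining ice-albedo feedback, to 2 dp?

0.12

Amplification A = ΔT/ΔT₀ = 7.81/5.2 = 1.502.
Total gain g = 1 − 1/A = 1 − 1/1.502 = 0.3342.
Known gains sum to 0.287 − 0.0751 + 0.0021 = 0.214.
g_ice = 0.3342 − 0.214 = 0.12.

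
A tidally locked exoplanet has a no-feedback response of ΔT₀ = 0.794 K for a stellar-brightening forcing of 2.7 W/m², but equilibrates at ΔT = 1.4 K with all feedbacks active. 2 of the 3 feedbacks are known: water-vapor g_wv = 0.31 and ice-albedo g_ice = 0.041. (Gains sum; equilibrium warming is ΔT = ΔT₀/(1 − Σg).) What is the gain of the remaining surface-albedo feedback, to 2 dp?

Amplification A = ΔT/ΔT₀ = 1.4/0.794 = 1.763.
Total gain g = 1 − 1/A = 1 − 1/1.763 = 0.4328.
Known gains sum to 0.31 + 0.041 = 0.351.
g_alb = 0.4328 − 0.351 = 0.08.

0.08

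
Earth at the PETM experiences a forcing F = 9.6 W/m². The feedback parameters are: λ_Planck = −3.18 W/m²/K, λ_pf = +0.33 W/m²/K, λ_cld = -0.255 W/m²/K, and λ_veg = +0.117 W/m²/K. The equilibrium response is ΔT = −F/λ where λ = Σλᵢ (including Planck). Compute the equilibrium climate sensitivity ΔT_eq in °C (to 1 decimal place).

3.2 °C

Net feedback parameter λ = (−3.18) + (+0.33) + (-0.255) + (+0.117) = -2.988 W/m²/K.
ΔT = −F/λ = −9.6/(-2.988) = 3.2 °C.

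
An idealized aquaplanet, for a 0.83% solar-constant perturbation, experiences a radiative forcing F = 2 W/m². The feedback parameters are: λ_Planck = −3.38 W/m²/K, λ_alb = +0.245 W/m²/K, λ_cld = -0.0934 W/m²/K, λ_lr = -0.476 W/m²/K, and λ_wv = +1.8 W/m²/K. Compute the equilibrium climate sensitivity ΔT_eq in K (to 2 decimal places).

Net feedback parameter λ = (−3.38) + (+0.245) + (-0.0934) + (-0.476) + (+1.8) = -1.9044 W/m²/K.
ΔT = −F/λ = −2/(-1.9044) = 1.05 K.

1.05 K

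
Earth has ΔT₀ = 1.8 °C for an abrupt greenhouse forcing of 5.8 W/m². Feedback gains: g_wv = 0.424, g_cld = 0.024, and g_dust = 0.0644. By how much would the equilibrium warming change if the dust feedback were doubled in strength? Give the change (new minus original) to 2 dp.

0.56 °C

Original: g = 0.5124, ΔT = 1.8/(1−0.5124) = 3.6916 °C.
With doubled dust: g' = 0.5768, ΔT' = 1.8/(1−0.5768) = 4.2533 °C.
Change = 4.2533 − 3.6916 = 0.56 °C.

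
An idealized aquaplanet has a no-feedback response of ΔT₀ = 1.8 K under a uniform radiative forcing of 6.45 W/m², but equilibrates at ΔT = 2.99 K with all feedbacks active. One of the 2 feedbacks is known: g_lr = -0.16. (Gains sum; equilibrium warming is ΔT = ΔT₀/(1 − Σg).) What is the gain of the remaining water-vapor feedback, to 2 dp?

0.56

Amplification A = ΔT/ΔT₀ = 2.99/1.8 = 1.661.
Total gain g = 1 − 1/A = 1 − 1/1.661 = 0.398.
The known gain is -0.16.
g_wv = 0.398 + 0.16 = 0.56.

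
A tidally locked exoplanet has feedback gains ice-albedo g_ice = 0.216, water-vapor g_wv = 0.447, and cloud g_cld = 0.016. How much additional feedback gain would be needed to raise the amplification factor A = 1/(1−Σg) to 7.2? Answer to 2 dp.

0.18

Current total gain = 0.679.
Target gain for A = 7.2: g* = 1 − 1/7.2 = 0.8611.
Additional gain needed = 0.8611 − 0.679 = 0.18.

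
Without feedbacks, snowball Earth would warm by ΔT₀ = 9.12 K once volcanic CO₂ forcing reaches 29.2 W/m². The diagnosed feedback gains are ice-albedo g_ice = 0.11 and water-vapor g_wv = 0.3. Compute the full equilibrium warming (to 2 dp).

Total gain g = 0.11 + 0.3 = 0.41.
Amplification A = 1/(1 − 0.41) = 1.695.
ΔT = 9.12 × 1.695 = 15.46 K.

15.46 K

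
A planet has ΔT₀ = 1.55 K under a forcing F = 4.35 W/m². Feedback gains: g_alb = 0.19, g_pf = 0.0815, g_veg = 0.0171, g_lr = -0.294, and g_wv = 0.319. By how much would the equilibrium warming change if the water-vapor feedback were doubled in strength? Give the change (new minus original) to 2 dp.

1.96 K

Original: g = 0.3136, ΔT = 1.55/(1−0.3136) = 2.2582 K.
With doubled water-vapor: g' = 0.6326, ΔT' = 1.55/(1−0.6326) = 4.2188 K.
Change = 4.2188 − 2.2582 = 1.96 K.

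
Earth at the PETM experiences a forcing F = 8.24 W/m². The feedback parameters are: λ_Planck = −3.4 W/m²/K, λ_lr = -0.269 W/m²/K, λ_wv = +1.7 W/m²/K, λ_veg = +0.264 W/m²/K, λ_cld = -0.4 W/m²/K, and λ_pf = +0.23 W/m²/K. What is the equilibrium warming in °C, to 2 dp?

4.39 °C

Net feedback parameter λ = (−3.4) + (-0.269) + (+1.7) + (+0.264) + (-0.4) + (+0.23) = -1.875 W/m²/K.
ΔT = −F/λ = −8.24/(-1.875) = 4.39 °C.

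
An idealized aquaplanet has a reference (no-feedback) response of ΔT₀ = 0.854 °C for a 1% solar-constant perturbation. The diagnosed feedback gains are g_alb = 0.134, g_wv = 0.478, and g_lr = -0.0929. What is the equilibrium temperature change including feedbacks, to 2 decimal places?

Total gain g = 0.134 + 0.478 − 0.0929 = 0.5191.
Amplification A = 1/(1 − 0.5191) = 2.079.
ΔT = 0.854 × 2.079 = 1.78 °C.

1.78 °C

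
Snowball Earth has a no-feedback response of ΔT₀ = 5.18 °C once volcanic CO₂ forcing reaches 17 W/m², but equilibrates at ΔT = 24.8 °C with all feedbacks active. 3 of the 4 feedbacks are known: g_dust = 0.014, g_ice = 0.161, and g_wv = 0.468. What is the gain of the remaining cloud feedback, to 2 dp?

0.15

Amplification A = ΔT/ΔT₀ = 24.8/5.18 = 4.788.
Total gain g = 1 − 1/A = 1 − 1/4.788 = 0.7911.
Known gains sum to 0.014 + 0.161 + 0.468 = 0.643.
g_cld = 0.7911 − 0.643 = 0.15.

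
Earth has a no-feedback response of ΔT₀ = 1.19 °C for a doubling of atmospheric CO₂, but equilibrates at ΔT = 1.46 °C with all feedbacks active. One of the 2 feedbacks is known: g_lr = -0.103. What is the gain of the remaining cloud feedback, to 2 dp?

0.29

Amplification A = ΔT/ΔT₀ = 1.46/1.19 = 1.227.
Total gain g = 1 − 1/A = 1 − 1/1.227 = 0.185.
The known gain is -0.103.
g_cld = 0.185 + 0.103 = 0.29.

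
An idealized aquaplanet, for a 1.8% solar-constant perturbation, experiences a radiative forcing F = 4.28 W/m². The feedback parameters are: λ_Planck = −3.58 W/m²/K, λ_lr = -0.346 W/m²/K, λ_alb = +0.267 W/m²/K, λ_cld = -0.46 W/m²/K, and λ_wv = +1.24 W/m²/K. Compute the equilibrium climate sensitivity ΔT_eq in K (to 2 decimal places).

1.49 K

Net feedback parameter λ = (−3.58) + (-0.346) + (+0.267) + (-0.46) + (+1.24) = -2.879 W/m²/K.
ΔT = −F/λ = −4.28/(-2.879) = 1.49 K.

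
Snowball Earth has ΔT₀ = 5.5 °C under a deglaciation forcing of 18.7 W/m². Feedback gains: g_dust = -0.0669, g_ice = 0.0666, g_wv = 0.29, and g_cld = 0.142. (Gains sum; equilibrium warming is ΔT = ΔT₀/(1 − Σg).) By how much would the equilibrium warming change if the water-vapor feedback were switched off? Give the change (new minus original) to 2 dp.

-3.27 °C

Original: g = 0.4317, ΔT = 5.5/(1−0.4317) = 9.6780 °C.
Without water-vapor: g' = 0.1417, ΔT' = 5.5/(1−0.1417) = 6.4080 °C.
Change = 6.4080 − 9.6780 = -3.27 °C.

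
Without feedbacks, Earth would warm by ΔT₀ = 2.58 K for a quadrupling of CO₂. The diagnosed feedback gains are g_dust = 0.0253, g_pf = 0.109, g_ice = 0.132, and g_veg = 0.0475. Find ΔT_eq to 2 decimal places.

3.76 K

Total gain g = 0.0253 + 0.109 + 0.132 + 0.0475 = 0.3138.
Amplification A = 1/(1 − 0.3138) = 1.457.
ΔT = 2.58 × 1.457 = 3.76 K.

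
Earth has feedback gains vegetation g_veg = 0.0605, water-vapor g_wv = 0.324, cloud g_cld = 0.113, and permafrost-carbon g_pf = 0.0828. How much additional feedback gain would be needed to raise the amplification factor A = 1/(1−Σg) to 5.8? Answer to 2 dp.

0.25

Current total gain = 0.5803.
Target gain for A = 5.8: g* = 1 − 1/5.8 = 0.8276.
Additional gain needed = 0.8276 − 0.5803 = 0.25.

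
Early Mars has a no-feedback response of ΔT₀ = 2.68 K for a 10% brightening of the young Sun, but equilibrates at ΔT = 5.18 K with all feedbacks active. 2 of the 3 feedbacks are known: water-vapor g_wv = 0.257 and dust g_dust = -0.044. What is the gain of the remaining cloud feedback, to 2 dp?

Amplification A = ΔT/ΔT₀ = 5.18/2.68 = 1.933.
Total gain g = 1 − 1/A = 1 − 1/1.933 = 0.4827.
Known gains sum to 0.257 − 0.044 = 0.213.
g_cld = 0.4827 − 0.213 = 0.27.

0.27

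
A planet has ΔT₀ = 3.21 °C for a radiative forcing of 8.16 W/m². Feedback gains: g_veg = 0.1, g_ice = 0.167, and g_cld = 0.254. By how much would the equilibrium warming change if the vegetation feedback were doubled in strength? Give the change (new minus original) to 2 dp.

Original: g = 0.521, ΔT = 3.21/(1−0.521) = 6.7015 °C.
With doubled vegetation: g' = 0.621, ΔT' = 3.21/(1−0.621) = 8.4697 °C.
Change = 8.4697 − 6.7015 = 1.77 °C.

1.77 °C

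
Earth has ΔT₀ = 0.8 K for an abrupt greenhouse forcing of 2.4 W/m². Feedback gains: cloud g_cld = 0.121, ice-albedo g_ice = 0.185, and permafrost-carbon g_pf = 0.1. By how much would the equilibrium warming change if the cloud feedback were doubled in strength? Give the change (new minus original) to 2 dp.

Original: g = 0.406, ΔT = 0.8/(1−0.406) = 1.3468 K.
With doubled cloud: g' = 0.527, ΔT' = 0.8/(1−0.527) = 1.6913 K.
Change = 1.6913 − 1.3468 = 0.34 K.

0.34 K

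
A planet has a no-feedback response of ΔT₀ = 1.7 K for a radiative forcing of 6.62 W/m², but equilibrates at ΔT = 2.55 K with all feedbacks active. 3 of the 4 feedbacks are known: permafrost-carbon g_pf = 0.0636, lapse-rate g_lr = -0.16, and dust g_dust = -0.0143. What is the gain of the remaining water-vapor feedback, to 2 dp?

Amplification A = ΔT/ΔT₀ = 2.55/1.7 = 1.5.
Total gain g = 1 − 1/A = 1 − 1/1.5 = 0.3333.
Known gains sum to 0.0636 − 0.16 − 0.0143 = -0.1107.
g_wv = 0.3333 + 0.1107 = 0.44.

0.44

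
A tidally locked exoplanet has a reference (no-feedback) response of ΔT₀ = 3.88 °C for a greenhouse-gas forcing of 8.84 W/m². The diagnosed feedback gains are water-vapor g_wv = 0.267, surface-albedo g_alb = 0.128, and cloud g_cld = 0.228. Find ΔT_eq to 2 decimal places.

10.29 °C

Total gain g = 0.267 + 0.128 + 0.228 = 0.623.
Amplification A = 1/(1 − 0.623) = 2.653.
ΔT = 3.88 × 2.653 = 10.29 °C.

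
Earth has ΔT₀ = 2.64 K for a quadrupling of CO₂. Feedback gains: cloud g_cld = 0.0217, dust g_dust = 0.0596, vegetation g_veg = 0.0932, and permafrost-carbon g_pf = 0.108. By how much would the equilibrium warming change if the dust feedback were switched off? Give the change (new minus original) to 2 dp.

Original: g = 0.2825, ΔT = 2.64/(1−0.2825) = 3.6794 K.
Without dust: g' = 0.2229, ΔT' = 2.64/(1−0.2229) = 3.3972 K.
Change = 3.3972 − 3.6794 = -0.28 K.

-0.28 K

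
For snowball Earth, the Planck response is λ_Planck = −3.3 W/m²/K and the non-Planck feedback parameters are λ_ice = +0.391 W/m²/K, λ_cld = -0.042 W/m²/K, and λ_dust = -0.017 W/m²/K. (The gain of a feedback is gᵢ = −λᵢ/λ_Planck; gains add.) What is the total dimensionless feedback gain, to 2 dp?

0.10

Convert to gains: g_ice = 0.391/3.3 = 0.1185; g_cld = -0.042/3.3 = -0.01273; g_dust = -0.017/3.3 = -0.005152.
Total gain g = 0.100618.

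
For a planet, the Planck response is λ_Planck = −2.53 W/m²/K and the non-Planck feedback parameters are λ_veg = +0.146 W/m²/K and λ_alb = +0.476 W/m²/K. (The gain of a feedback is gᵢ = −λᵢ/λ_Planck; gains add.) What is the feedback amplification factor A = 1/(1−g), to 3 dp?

Convert to gains: g_veg = 0.146/2.53 = 0.05771; g_alb = 0.476/2.53 = 0.1881.
Total gain g = 0.24581.
A = 1/(1 − 0.24581) = 1.326.

1.326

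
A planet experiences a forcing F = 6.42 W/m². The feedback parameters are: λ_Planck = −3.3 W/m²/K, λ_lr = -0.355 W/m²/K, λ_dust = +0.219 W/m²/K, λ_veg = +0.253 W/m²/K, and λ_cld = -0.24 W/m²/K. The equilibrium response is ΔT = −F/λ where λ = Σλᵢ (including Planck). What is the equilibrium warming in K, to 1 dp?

1.9 K

Net feedback parameter λ = (−3.3) + (-0.355) + (+0.219) + (+0.253) + (-0.24) = -3.423 W/m²/K.
ΔT = −F/λ = −6.42/(-3.423) = 1.9 K.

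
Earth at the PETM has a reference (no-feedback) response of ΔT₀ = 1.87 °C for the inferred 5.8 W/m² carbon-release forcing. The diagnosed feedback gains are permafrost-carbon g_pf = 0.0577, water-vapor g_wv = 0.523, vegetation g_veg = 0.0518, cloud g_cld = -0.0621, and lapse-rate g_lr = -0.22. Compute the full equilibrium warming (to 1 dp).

2.9 °C

Total gain g = 0.0577 + 0.523 + 0.0518 − 0.0621 − 0.22 = 0.3504.
Amplification A = 1/(1 − 0.3504) = 1.539.
ΔT = 1.87 × 1.539 = 2.9 °C.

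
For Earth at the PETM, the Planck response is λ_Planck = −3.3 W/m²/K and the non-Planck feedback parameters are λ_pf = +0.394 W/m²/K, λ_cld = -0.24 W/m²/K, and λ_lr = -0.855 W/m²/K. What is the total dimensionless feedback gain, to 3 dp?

Convert to gains: g_pf = 0.394/3.3 = 0.1194; g_cld = -0.24/3.3 = -0.07273; g_lr = -0.855/3.3 = -0.2591.
Total gain g = -0.21243.

-0.212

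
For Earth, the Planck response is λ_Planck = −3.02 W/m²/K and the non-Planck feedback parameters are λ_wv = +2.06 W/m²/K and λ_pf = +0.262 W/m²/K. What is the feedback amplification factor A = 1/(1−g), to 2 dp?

Convert to gains: g_wv = 2.06/3.02 = 0.6821; g_pf = 0.262/3.02 = 0.08675.
Total gain g = 0.76885.
A = 1/(1 − 0.76885) = 4.33.

4.33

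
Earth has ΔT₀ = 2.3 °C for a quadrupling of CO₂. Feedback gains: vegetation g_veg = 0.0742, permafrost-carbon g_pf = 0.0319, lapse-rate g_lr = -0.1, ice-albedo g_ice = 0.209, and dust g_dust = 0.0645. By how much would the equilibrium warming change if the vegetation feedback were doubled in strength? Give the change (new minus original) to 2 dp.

Original: g = 0.2796, ΔT = 2.3/(1−0.2796) = 3.1927 °C.
With doubled vegetation: g' = 0.3538, ΔT' = 2.3/(1−0.3538) = 3.5593 °C.
Change = 3.5593 − 3.1927 = 0.37 °C.

0.37 °C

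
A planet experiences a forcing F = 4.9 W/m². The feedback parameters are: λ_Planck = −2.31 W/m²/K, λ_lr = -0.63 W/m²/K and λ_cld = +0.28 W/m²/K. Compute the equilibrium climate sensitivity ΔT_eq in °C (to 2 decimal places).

Net feedback parameter λ = (−2.31) + (-0.63) + (+0.28) = -2.66 W/m²/K.
ΔT = −F/λ = −4.9/(-2.66) = 1.84 °C.

1.84 °C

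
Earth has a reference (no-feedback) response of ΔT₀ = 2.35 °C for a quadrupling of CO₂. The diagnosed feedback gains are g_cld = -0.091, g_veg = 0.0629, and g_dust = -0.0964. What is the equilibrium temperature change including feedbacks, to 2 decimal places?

Total gain g = -0.091 + 0.0629 − 0.0964 = -0.1245.
Amplification A = 1/(1 + 0.1245) = 0.8893.
ΔT = 2.35 × 0.8893 = 2.09 °C.

2.09 °C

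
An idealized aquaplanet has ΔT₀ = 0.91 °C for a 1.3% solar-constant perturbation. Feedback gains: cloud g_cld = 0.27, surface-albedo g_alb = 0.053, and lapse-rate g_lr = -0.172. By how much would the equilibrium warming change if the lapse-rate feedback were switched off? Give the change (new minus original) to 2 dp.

Original: g = 0.151, ΔT = 0.91/(1−0.151) = 1.0718 °C.
Without lapse-rate: g' = 0.323, ΔT' = 0.91/(1−0.323) = 1.3442 °C.
Change = 1.3442 − 1.0718 = 0.27 °C.

0.27 °C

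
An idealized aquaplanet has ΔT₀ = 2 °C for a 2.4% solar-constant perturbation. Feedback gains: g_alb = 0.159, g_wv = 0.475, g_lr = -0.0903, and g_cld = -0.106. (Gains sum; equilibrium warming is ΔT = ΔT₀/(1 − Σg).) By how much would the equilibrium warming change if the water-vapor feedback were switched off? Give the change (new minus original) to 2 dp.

Original: g = 0.4377, ΔT = 2/(1−0.4377) = 3.5568 °C.
Without water-vapor: g' = -0.0373, ΔT' = 2/(1+0.0373) = 1.9281 °C.
Change = 1.9281 − 3.5568 = -1.63 °C.

-1.63 °C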